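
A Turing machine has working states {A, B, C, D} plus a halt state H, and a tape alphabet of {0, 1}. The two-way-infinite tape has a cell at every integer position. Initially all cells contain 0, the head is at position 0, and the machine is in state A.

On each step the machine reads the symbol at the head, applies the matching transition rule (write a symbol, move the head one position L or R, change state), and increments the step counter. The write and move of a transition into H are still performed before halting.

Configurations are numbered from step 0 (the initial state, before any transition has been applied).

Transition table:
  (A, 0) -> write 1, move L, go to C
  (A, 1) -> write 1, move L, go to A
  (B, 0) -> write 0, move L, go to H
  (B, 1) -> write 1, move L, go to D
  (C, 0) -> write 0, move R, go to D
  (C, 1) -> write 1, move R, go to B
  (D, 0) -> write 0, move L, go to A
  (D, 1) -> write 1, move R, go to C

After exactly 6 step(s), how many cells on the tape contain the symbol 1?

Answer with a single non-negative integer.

Answer: 2

Derivation:
Step 1: in state A at pos 0, read 0 -> (A,0)->write 1,move L,goto C. Now: state=C, head=-1, tape[-2..1]=0010 (head:  ^)
Step 2: in state C at pos -1, read 0 -> (C,0)->write 0,move R,goto D. Now: state=D, head=0, tape[-2..1]=0010 (head:   ^)
Step 3: in state D at pos 0, read 1 -> (D,1)->write 1,move R,goto C. Now: state=C, head=1, tape[-2..2]=00100 (head:    ^)
Step 4: in state C at pos 1, read 0 -> (C,0)->write 0,move R,goto D. Now: state=D, head=2, tape[-2..3]=001000 (head:     ^)
Step 5: in state D at pos 2, read 0 -> (D,0)->write 0,move L,goto A. Now: state=A, head=1, tape[-2..3]=001000 (head:    ^)
Step 6: in state A at pos 1, read 0 -> (A,0)->write 1,move L,goto C. Now: state=C, head=0, tape[-2..3]=001100 (head:   ^)
Cells containing 1 after step 6: {0, 1} -> 2 cell(s)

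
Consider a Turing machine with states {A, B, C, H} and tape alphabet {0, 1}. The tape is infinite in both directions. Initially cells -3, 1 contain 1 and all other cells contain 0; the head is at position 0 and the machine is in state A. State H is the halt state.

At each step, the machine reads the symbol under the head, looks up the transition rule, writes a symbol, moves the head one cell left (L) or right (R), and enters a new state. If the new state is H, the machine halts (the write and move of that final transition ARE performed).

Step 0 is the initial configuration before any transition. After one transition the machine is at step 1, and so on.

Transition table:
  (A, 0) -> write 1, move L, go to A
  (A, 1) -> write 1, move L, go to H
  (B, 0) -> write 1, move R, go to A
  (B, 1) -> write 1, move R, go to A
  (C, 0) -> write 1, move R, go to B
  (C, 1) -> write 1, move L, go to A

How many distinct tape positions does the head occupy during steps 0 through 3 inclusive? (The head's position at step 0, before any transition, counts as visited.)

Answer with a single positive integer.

Answer: 4

Derivation:
Step 1: in state A at pos 0, read 0 -> (A,0)->write 1,move L,goto A. Now: state=A, head=-1, tape[-4..2]=0100110 (head:    ^)
Step 2: in state A at pos -1, read 0 -> (A,0)->write 1,move L,goto A. Now: state=A, head=-2, tape[-4..2]=0101110 (head:   ^)
Step 3: in state A at pos -2, read 0 -> (A,0)->write 1,move L,goto A. Now: state=A, head=-3, tape[-4..2]=0111110 (head:  ^)
Head positions at steps 0..3: starting at 0, distinct positions visited = {-3, -2, -1, 0} -> 4 position(s)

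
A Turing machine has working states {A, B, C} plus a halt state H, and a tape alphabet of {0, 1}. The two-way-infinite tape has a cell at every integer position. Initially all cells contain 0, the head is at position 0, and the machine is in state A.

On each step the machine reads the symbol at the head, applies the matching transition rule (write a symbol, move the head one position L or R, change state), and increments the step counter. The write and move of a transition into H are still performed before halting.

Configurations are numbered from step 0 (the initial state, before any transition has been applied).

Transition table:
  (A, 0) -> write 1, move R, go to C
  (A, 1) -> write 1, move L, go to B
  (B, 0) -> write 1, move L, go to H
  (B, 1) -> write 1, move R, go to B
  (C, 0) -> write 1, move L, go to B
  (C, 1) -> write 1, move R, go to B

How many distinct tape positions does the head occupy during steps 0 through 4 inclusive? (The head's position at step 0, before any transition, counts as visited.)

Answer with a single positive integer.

Answer: 3

Derivation:
Step 1: in state A at pos 0, read 0 -> (A,0)->write 1,move R,goto C. Now: state=C, head=1, tape[-1..2]=0100 (head:   ^)
Step 2: in state C at pos 1, read 0 -> (C,0)->write 1,move L,goto B. Now: state=B, head=0, tape[-1..2]=0110 (head:  ^)
Step 3: in state B at pos 0, read 1 -> (B,1)->write 1,move R,goto B. Now: state=B, head=1, tape[-1..2]=0110 (head:   ^)
Step 4: in state B at pos 1, read 1 -> (B,1)->write 1,move R,goto B. Now: state=B, head=2, tape[-1..3]=01100 (head:    ^)
Head positions at steps 0..4: starting at 0, distinct positions visited = {0, 1, 2} -> 3 position(s)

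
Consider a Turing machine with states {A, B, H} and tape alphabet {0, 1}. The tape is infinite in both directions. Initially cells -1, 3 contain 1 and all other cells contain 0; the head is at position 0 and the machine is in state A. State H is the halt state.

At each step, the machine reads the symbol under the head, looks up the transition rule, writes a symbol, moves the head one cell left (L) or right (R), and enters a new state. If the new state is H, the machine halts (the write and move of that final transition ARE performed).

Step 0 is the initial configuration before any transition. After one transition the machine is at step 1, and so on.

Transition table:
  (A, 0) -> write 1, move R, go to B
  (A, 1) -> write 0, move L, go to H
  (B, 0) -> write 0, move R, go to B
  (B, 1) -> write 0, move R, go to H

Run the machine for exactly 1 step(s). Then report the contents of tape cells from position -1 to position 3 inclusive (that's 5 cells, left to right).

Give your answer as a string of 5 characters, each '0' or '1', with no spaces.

Step 1: in state A at pos 0, read 0 -> (A,0)->write 1,move R,goto B. Now: state=B, head=1, tape[-2..4]=0110010 (head:    ^)

Answer: 11001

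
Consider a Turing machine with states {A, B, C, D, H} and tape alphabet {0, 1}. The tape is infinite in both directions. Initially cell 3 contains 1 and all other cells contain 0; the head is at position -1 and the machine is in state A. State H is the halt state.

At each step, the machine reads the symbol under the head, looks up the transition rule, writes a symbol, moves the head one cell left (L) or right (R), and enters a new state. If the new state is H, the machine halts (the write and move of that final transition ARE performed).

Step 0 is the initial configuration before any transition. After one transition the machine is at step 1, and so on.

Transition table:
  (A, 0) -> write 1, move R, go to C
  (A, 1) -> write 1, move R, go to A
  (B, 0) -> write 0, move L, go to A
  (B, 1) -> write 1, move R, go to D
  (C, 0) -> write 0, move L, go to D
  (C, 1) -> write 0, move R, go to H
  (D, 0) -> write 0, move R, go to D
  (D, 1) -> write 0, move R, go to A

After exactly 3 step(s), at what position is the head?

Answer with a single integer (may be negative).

Step 1: in state A at pos -1, read 0 -> (A,0)->write 1,move R,goto C. Now: state=C, head=0, tape[-2..4]=0100010 (head:   ^)
Step 2: in state C at pos 0, read 0 -> (C,0)->write 0,move L,goto D. Now: state=D, head=-1, tape[-2..4]=0100010 (head:  ^)
Step 3: in state D at pos -1, read 1 -> (D,1)->write 0,move R,goto A. Now: state=A, head=0, tape[-2..4]=0000010 (head:   ^)

Answer: 0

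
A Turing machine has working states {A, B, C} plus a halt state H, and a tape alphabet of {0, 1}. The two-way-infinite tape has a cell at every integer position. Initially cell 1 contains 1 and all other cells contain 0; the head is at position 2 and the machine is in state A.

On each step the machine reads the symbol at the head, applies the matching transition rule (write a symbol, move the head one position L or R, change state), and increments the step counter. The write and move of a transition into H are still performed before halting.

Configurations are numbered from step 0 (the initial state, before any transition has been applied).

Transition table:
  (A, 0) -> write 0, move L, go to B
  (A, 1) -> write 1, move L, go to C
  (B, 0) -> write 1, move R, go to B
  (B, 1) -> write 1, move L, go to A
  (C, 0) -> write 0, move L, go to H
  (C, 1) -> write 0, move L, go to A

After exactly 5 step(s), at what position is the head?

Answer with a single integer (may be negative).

Answer: 1

Derivation:
Step 1: in state A at pos 2, read 0 -> (A,0)->write 0,move L,goto B. Now: state=B, head=1, tape[0..3]=0100 (head:  ^)
Step 2: in state B at pos 1, read 1 -> (B,1)->write 1,move L,goto A. Now: state=A, head=0, tape[-1..3]=00100 (head:  ^)
Step 3: in state A at pos 0, read 0 -> (A,0)->write 0,move L,goto B. Now: state=B, head=-1, tape[-2..3]=000100 (head:  ^)
Step 4: in state B at pos -1, read 0 -> (B,0)->write 1,move R,goto B. Now: state=B, head=0, tape[-2..3]=010100 (head:   ^)
Step 5: in state B at pos 0, read 0 -> (B,0)->write 1,move R,goto B. Now: state=B, head=1, tape[-2..3]=011100 (head:    ^)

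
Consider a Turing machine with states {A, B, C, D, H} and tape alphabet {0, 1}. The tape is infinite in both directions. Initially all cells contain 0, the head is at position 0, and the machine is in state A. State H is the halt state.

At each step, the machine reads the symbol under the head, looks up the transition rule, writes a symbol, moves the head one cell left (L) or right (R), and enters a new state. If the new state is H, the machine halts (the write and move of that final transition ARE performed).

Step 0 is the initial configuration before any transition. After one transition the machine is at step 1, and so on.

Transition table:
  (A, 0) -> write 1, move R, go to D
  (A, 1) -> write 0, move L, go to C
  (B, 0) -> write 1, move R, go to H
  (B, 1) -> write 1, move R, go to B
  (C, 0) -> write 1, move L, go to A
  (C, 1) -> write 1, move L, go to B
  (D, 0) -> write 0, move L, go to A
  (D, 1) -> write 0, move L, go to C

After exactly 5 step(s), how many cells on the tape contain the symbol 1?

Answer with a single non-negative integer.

Answer: 2

Derivation:
Step 1: in state A at pos 0, read 0 -> (A,0)->write 1,move R,goto D. Now: state=D, head=1, tape[-1..2]=0100 (head:   ^)
Step 2: in state D at pos 1, read 0 -> (D,0)->write 0,move L,goto A. Now: state=A, head=0, tape[-1..2]=0100 (head:  ^)
Step 3: in state A at pos 0, read 1 -> (A,1)->write 0,move L,goto C. Now: state=C, head=-1, tape[-2..2]=00000 (head:  ^)
Step 4: in state C at pos -1, read 0 -> (C,0)->write 1,move L,goto A. Now: state=A, head=-2, tape[-3..2]=001000 (head:  ^)
Step 5: in state A at pos -2, read 0 -> (A,0)->write 1,move R,goto D. Now: state=D, head=-1, tape[-3..2]=011000 (head:   ^)
Cells containing 1 after step 5: {-2, -1} -> 2 cell(s)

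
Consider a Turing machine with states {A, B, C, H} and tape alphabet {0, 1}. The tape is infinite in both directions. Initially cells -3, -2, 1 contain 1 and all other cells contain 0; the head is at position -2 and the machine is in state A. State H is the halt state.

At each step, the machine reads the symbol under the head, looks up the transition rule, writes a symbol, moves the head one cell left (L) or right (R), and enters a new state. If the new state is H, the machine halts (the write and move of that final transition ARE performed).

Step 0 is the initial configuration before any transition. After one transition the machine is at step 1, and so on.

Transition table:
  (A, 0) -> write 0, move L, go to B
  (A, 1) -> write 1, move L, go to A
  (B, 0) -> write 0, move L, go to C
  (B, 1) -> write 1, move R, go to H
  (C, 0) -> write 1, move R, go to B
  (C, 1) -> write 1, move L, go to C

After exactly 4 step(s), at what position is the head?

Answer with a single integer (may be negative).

Answer: -6

Derivation:
Step 1: in state A at pos -2, read 1 -> (A,1)->write 1,move L,goto A. Now: state=A, head=-3, tape[-4..2]=0110010 (head:  ^)
Step 2: in state A at pos -3, read 1 -> (A,1)->write 1,move L,goto A. Now: state=A, head=-4, tape[-5..2]=00110010 (head:  ^)
Step 3: in state A at pos -4, read 0 -> (A,0)->write 0,move L,goto B. Now: state=B, head=-5, tape[-6..2]=000110010 (head:  ^)
Step 4: in state B at pos -5, read 0 -> (B,0)->write 0,move L,goto C. Now: state=C, head=-6, tape[-7..2]=0000110010 (head:  ^)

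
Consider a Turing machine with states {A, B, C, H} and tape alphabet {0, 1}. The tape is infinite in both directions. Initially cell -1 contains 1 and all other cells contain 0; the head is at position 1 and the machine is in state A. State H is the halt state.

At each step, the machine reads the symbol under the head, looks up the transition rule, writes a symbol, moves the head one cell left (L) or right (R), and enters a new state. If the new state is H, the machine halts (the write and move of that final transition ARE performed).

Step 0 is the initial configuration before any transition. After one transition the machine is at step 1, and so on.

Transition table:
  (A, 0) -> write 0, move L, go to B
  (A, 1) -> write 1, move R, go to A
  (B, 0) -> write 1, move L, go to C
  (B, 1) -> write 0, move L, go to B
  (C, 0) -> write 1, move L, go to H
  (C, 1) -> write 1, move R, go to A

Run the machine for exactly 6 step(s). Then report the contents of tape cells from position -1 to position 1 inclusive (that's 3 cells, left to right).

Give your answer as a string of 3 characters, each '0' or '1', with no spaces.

Answer: 100

Derivation:
Step 1: in state A at pos 1, read 0 -> (A,0)->write 0,move L,goto B. Now: state=B, head=0, tape[-2..2]=01000 (head:   ^)
Step 2: in state B at pos 0, read 0 -> (B,0)->write 1,move L,goto C. Now: state=C, head=-1, tape[-2..2]=01100 (head:  ^)
Step 3: in state C at pos -1, read 1 -> (C,1)->write 1,move R,goto A. Now: state=A, head=0, tape[-2..2]=01100 (head:   ^)
Step 4: in state A at pos 0, read 1 -> (A,1)->write 1,move R,goto A. Now: state=A, head=1, tape[-2..2]=01100 (head:    ^)
Step 5: in state A at pos 1, read 0 -> (A,0)->write 0,move L,goto B. Now: state=B, head=0, tape[-2..2]=01100 (head:   ^)
Step 6: in state B at pos 0, read 1 -> (B,1)->write 0,move L,goto B. Now: state=B, head=-1, tape[-2..2]=01000 (head:  ^)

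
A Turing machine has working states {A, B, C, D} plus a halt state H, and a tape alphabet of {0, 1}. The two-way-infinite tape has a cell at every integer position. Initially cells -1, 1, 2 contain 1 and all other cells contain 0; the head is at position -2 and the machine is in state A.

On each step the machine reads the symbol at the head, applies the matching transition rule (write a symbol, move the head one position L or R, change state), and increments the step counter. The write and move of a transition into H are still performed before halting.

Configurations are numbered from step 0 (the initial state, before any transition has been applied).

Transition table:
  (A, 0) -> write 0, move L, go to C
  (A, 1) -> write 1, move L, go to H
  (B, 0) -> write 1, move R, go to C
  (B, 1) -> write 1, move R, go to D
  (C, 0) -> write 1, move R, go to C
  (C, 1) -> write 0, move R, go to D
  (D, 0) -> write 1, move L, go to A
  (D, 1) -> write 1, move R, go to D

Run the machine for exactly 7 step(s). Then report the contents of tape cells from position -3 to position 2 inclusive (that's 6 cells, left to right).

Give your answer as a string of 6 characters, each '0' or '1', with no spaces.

Step 1: in state A at pos -2, read 0 -> (A,0)->write 0,move L,goto C. Now: state=C, head=-3, tape[-4..3]=00010110 (head:  ^)
Step 2: in state C at pos -3, read 0 -> (C,0)->write 1,move R,goto C. Now: state=C, head=-2, tape[-4..3]=01010110 (head:   ^)
Step 3: in state C at pos -2, read 0 -> (C,0)->write 1,move R,goto C. Now: state=C, head=-1, tape[-4..3]=01110110 (head:    ^)
Step 4: in state C at pos -1, read 1 -> (C,1)->write 0,move R,goto D. Now: state=D, head=0, tape[-4..3]=01100110 (head:     ^)
Step 5: in state D at pos 0, read 0 -> (D,0)->write 1,move L,goto A. Now: state=A, head=-1, tape[-4..3]=01101110 (head:    ^)
Step 6: in state A at pos -1, read 0 -> (A,0)->write 0,move L,goto C. Now: state=C, head=-2, tape[-4..3]=01101110 (head:   ^)
Step 7: in state C at pos -2, read 1 -> (C,1)->write 0,move R,goto D. Now: state=D, head=-1, tape[-4..3]=01001110 (head:    ^)

Answer: 100111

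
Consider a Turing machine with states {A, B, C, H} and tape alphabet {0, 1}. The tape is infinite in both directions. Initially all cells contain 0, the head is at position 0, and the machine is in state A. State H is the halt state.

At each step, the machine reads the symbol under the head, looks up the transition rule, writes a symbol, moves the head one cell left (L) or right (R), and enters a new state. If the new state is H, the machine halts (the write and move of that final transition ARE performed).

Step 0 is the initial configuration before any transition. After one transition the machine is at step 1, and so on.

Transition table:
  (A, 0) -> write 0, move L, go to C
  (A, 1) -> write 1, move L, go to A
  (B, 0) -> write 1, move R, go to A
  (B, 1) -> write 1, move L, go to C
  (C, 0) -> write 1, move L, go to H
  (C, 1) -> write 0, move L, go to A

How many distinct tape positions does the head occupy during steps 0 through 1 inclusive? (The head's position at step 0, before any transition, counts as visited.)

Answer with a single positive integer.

Step 1: in state A at pos 0, read 0 -> (A,0)->write 0,move L,goto C. Now: state=C, head=-1, tape[-2..1]=0000 (head:  ^)
Head positions at steps 0..1: starting at 0, distinct positions visited = {-1, 0} -> 2 position(s)

Answer: 2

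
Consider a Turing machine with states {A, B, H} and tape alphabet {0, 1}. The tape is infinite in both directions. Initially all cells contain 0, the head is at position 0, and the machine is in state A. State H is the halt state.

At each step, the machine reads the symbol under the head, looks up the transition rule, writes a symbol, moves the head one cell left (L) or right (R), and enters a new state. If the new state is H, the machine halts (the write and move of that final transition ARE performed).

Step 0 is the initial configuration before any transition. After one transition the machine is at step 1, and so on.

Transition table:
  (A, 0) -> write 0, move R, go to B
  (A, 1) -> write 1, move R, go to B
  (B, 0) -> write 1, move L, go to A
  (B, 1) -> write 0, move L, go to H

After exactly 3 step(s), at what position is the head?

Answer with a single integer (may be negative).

Step 1: in state A at pos 0, read 0 -> (A,0)->write 0,move R,goto B. Now: state=B, head=1, tape[-1..2]=0000 (head:   ^)
Step 2: in state B at pos 1, read 0 -> (B,0)->write 1,move L,goto A. Now: state=A, head=0, tape[-1..2]=0010 (head:  ^)
Step 3: in state A at pos 0, read 0 -> (A,0)->write 0,move R,goto B. Now: state=B, head=1, tape[-1..2]=0010 (head:   ^)

Answer: 1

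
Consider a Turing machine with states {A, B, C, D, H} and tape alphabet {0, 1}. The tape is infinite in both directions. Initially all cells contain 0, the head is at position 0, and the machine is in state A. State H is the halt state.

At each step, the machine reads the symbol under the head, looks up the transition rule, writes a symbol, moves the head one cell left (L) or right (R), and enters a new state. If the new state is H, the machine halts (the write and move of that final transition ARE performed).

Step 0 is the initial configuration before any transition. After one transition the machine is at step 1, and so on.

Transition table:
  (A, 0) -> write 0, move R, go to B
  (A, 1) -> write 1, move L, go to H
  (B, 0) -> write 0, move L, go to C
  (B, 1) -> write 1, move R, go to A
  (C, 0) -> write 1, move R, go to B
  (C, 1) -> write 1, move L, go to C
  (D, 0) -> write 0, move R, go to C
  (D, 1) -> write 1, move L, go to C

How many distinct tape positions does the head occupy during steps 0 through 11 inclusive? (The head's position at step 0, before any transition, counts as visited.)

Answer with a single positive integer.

Answer: 4

Derivation:
Step 1: in state A at pos 0, read 0 -> (A,0)->write 0,move R,goto B. Now: state=B, head=1, tape[-1..2]=0000 (head:   ^)
Step 2: in state B at pos 1, read 0 -> (B,0)->write 0,move L,goto C. Now: state=C, head=0, tape[-1..2]=0000 (head:  ^)
Step 3: in state C at pos 0, read 0 -> (C,0)->write 1,move R,goto B. Now: state=B, head=1, tape[-1..2]=0100 (head:   ^)
Step 4: in state B at pos 1, read 0 -> (B,0)->write 0,move L,goto C. Now: state=C, head=0, tape[-1..2]=0100 (head:  ^)
Step 5: in state C at pos 0, read 1 -> (C,1)->write 1,move L,goto C. Now: state=C, head=-1, tape[-2..2]=00100 (head:  ^)
Step 6: in state C at pos -1, read 0 -> (C,0)->write 1,move R,goto B. Now: state=B, head=0, tape[-2..2]=01100 (head:   ^)
Step 7: in state B at pos 0, read 1 -> (B,1)->write 1,move R,goto A. Now: state=A, head=1, tape[-2..2]=01100 (head:    ^)
Step 8: in state A at pos 1, read 0 -> (A,0)->write 0,move R,goto B. Now: state=B, head=2, tape[-2..3]=011000 (head:     ^)
Step 9: in state B at pos 2, read 0 -> (B,0)->write 0,move L,goto C. Now: state=C, head=1, tape[-2..3]=011000 (head:    ^)
Step 10: in state C at pos 1, read 0 -> (C,0)->write 1,move R,goto B. Now: state=B, head=2, tape[-2..3]=011100 (head:     ^)
Step 11: in state B at pos 2, read 0 -> (B,0)->write 0,move L,goto C. Now: state=C, head=1, tape[-2..3]=011100 (head:    ^)
Head positions at steps 0..11: starting at 0, distinct positions visited = {-1, 0, 1, 2} -> 4 position(s)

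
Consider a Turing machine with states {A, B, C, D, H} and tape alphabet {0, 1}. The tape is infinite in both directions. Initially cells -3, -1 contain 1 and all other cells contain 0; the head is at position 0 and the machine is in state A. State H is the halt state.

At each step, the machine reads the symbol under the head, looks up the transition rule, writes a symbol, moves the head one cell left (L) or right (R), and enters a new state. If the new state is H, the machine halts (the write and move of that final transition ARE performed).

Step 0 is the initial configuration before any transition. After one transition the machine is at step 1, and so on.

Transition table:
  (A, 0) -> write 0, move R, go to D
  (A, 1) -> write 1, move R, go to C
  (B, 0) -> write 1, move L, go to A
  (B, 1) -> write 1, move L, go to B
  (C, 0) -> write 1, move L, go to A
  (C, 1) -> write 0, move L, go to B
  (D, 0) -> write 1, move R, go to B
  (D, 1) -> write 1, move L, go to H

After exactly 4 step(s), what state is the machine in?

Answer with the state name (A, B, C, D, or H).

Step 1: in state A at pos 0, read 0 -> (A,0)->write 0,move R,goto D. Now: state=D, head=1, tape[-4..2]=0101000 (head:      ^)
Step 2: in state D at pos 1, read 0 -> (D,0)->write 1,move R,goto B. Now: state=B, head=2, tape[-4..3]=01010100 (head:       ^)
Step 3: in state B at pos 2, read 0 -> (B,0)->write 1,move L,goto A. Now: state=A, head=1, tape[-4..3]=01010110 (head:      ^)
Step 4: in state A at pos 1, read 1 -> (A,1)->write 1,move R,goto C. Now: state=C, head=2, tape[-4..3]=01010110 (head:       ^)

Answer: C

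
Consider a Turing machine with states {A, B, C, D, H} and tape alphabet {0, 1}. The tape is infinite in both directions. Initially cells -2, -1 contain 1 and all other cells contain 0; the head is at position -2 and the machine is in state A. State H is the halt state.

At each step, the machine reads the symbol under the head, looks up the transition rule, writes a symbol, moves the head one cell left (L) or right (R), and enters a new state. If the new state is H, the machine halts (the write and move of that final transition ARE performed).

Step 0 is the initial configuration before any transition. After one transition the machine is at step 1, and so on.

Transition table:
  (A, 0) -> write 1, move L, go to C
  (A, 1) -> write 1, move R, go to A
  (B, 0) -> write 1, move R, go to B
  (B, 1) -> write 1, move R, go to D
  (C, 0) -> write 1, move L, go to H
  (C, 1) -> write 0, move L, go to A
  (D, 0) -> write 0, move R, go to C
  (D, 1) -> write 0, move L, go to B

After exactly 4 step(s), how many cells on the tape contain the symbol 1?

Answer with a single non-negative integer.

Answer: 2

Derivation:
Step 1: in state A at pos -2, read 1 -> (A,1)->write 1,move R,goto A. Now: state=A, head=-1, tape[-3..0]=0110 (head:   ^)
Step 2: in state A at pos -1, read 1 -> (A,1)->write 1,move R,goto A. Now: state=A, head=0, tape[-3..1]=01100 (head:    ^)
Step 3: in state A at pos 0, read 0 -> (A,0)->write 1,move L,goto C. Now: state=C, head=-1, tape[-3..1]=01110 (head:   ^)
Step 4: in state C at pos -1, read 1 -> (C,1)->write 0,move L,goto A. Now: state=A, head=-2, tape[-3..1]=01010 (head:  ^)
Cells containing 1 after step 4: {-2, 0} -> 2 cell(s)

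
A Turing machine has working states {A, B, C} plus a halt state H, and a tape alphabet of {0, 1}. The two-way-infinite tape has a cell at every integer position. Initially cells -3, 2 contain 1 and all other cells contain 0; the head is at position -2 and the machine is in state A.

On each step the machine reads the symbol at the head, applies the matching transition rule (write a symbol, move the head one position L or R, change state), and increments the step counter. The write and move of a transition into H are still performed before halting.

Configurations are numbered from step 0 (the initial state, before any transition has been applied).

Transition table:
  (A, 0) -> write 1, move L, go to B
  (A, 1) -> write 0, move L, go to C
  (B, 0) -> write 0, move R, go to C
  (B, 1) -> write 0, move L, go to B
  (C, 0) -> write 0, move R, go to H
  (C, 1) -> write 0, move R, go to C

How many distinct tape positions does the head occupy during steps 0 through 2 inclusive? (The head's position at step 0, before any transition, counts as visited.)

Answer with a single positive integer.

Step 1: in state A at pos -2, read 0 -> (A,0)->write 1,move L,goto B. Now: state=B, head=-3, tape[-4..3]=01100010 (head:  ^)
Step 2: in state B at pos -3, read 1 -> (B,1)->write 0,move L,goto B. Now: state=B, head=-4, tape[-5..3]=000100010 (head:  ^)
Head positions at steps 0..2: starting at -2, distinct positions visited = {-4, -3, -2} -> 3 position(s)

Answer: 3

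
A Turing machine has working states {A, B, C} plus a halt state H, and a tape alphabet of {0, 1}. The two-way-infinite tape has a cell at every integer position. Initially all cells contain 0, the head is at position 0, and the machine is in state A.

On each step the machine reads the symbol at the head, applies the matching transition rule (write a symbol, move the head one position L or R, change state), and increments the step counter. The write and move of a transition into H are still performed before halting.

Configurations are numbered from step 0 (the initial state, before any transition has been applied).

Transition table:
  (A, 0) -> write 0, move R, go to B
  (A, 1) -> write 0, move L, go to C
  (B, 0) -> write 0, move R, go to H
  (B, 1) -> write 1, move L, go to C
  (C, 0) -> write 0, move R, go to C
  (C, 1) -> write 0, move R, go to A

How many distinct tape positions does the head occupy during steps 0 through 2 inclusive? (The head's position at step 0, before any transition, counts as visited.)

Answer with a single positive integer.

Answer: 3

Derivation:
Step 1: in state A at pos 0, read 0 -> (A,0)->write 0,move R,goto B. Now: state=B, head=1, tape[-1..2]=0000 (head:   ^)
Step 2: in state B at pos 1, read 0 -> (B,0)->write 0,move R,goto H. Now: state=H, head=2, tape[-1..3]=00000 (head:    ^)
Head positions at steps 0..2: starting at 0, distinct positions visited = {0, 1, 2} -> 3 position(s)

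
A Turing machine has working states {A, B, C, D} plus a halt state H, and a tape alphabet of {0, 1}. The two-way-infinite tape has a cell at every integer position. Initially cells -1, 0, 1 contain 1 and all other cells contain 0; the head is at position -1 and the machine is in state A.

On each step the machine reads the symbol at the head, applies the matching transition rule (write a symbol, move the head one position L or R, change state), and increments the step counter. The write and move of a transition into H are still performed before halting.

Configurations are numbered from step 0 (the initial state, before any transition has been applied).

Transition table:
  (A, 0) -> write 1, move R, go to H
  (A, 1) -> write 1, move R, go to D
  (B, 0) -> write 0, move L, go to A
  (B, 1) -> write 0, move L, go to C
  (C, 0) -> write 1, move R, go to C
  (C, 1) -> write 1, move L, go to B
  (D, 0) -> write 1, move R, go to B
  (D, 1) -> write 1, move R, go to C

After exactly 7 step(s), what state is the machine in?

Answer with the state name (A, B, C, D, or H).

Step 1: in state A at pos -1, read 1 -> (A,1)->write 1,move R,goto D. Now: state=D, head=0, tape[-2..2]=01110 (head:   ^)
Step 2: in state D at pos 0, read 1 -> (D,1)->write 1,move R,goto C. Now: state=C, head=1, tape[-2..2]=01110 (head:    ^)
Step 3: in state C at pos 1, read 1 -> (C,1)->write 1,move L,goto B. Now: state=B, head=0, tape[-2..2]=01110 (head:   ^)
Step 4: in state B at pos 0, read 1 -> (B,1)->write 0,move L,goto C. Now: state=C, head=-1, tape[-2..2]=01010 (head:  ^)
Step 5: in state C at pos -1, read 1 -> (C,1)->write 1,move L,goto B. Now: state=B, head=-2, tape[-3..2]=001010 (head:  ^)
Step 6: in state B at pos -2, read 0 -> (B,0)->write 0,move L,goto A. Now: state=A, head=-3, tape[-4..2]=0001010 (head:  ^)
Step 7: in state A at pos -3, read 0 -> (A,0)->write 1,move R,goto H. Now: state=H, head=-2, tape[-4..2]=0101010 (head:   ^)

Answer: H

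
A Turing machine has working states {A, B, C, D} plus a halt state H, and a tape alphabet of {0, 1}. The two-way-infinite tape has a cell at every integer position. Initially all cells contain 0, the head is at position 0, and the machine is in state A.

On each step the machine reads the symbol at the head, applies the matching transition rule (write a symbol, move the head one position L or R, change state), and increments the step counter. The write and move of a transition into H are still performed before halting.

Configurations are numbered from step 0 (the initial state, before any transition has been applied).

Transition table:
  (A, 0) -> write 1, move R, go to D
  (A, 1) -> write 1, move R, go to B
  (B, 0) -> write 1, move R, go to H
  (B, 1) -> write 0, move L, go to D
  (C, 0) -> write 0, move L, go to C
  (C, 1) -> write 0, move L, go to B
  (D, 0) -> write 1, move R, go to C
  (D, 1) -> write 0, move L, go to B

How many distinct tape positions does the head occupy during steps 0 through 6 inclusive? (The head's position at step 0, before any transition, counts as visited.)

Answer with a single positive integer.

Answer: 4

Derivation:
Step 1: in state A at pos 0, read 0 -> (A,0)->write 1,move R,goto D. Now: state=D, head=1, tape[-1..2]=0100 (head:   ^)
Step 2: in state D at pos 1, read 0 -> (D,0)->write 1,move R,goto C. Now: state=C, head=2, tape[-1..3]=01100 (head:    ^)
Step 3: in state C at pos 2, read 0 -> (C,0)->write 0,move L,goto C. Now: state=C, head=1, tape[-1..3]=01100 (head:   ^)
Step 4: in state C at pos 1, read 1 -> (C,1)->write 0,move L,goto B. Now: state=B, head=0, tape[-1..3]=01000 (head:  ^)
Step 5: in state B at pos 0, read 1 -> (B,1)->write 0,move L,goto D. Now: state=D, head=-1, tape[-2..3]=000000 (head:  ^)
Step 6: in state D at pos -1, read 0 -> (D,0)->write 1,move R,goto C. Now: state=C, head=0, tape[-2..3]=010000 (head:   ^)
Head positions at steps 0..6: starting at 0, distinct positions visited = {-1, 0, 1, 2} -> 4 position(s)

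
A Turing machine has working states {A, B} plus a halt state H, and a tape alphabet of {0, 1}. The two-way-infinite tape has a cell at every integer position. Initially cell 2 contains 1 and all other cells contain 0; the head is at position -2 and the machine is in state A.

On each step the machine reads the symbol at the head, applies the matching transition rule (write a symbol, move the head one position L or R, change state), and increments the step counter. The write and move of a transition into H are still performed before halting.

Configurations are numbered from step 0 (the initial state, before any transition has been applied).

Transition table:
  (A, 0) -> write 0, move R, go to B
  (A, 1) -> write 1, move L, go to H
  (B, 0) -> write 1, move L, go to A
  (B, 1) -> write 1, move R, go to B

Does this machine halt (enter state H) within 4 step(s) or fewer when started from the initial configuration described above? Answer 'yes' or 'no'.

Answer: no

Derivation:
Step 1: in state A at pos -2, read 0 -> (A,0)->write 0,move R,goto B. Now: state=B, head=-1, tape[-3..3]=0000010 (head:   ^)
Step 2: in state B at pos -1, read 0 -> (B,0)->write 1,move L,goto A. Now: state=A, head=-2, tape[-3..3]=0010010 (head:  ^)
Step 3: in state A at pos -2, read 0 -> (A,0)->write 0,move R,goto B. Now: state=B, head=-1, tape[-3..3]=0010010 (head:   ^)
Step 4: in state B at pos -1, read 1 -> (B,1)->write 1,move R,goto B. Now: state=B, head=0, tape[-3..3]=0010010 (head:    ^)
After 4 step(s): state = B (not H) -> not halted within 4 -> no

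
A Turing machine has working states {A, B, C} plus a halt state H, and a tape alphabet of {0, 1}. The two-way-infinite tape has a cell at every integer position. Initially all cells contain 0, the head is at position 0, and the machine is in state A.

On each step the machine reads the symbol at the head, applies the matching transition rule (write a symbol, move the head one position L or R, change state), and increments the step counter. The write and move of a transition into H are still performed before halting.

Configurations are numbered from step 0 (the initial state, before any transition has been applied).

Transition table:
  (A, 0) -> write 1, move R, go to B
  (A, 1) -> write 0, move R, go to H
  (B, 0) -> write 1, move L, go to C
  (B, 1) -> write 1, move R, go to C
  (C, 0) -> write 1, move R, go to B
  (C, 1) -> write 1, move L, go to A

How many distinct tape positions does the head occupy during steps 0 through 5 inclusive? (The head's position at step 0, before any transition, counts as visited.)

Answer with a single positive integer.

Step 1: in state A at pos 0, read 0 -> (A,0)->write 1,move R,goto B. Now: state=B, head=1, tape[-1..2]=0100 (head:   ^)
Step 2: in state B at pos 1, read 0 -> (B,0)->write 1,move L,goto C. Now: state=C, head=0, tape[-1..2]=0110 (head:  ^)
Step 3: in state C at pos 0, read 1 -> (C,1)->write 1,move L,goto A. Now: state=A, head=-1, tape[-2..2]=00110 (head:  ^)
Step 4: in state A at pos -1, read 0 -> (A,0)->write 1,move R,goto B. Now: state=B, head=0, tape[-2..2]=01110 (head:   ^)
Step 5: in state B at pos 0, read 1 -> (B,1)->write 1,move R,goto C. Now: state=C, head=1, tape[-2..2]=01110 (head:    ^)
Head positions at steps 0..5: starting at 0, distinct positions visited = {-1, 0, 1} -> 3 position(s)

Answer: 3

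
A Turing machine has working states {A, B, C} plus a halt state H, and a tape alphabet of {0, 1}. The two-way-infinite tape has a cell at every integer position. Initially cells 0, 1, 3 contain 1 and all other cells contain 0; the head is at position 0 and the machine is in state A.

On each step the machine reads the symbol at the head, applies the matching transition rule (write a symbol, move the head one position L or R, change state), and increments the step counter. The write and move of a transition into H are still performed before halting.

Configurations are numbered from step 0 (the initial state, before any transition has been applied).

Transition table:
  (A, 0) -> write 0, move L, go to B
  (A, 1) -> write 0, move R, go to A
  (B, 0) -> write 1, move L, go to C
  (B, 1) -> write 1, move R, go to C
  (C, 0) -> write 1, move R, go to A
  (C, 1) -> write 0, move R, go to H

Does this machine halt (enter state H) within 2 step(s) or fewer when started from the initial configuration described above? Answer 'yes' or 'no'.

Answer: no

Derivation:
Step 1: in state A at pos 0, read 1 -> (A,1)->write 0,move R,goto A. Now: state=A, head=1, tape[-1..4]=001010 (head:   ^)
Step 2: in state A at pos 1, read 1 -> (A,1)->write 0,move R,goto A. Now: state=A, head=2, tape[-1..4]=000010 (head:    ^)
After 2 step(s): state = A (not H) -> not halted within 2 -> no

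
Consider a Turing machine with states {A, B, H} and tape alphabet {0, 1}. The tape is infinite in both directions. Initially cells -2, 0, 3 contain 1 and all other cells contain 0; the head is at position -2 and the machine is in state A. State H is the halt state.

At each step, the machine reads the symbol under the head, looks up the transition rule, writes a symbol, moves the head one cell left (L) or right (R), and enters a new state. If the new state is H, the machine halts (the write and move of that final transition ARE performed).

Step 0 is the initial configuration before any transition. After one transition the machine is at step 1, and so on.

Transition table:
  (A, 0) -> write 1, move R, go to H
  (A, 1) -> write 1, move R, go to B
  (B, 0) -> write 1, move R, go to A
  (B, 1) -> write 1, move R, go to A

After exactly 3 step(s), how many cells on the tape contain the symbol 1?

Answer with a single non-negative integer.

Step 1: in state A at pos -2, read 1 -> (A,1)->write 1,move R,goto B. Now: state=B, head=-1, tape[-3..4]=01010010 (head:   ^)
Step 2: in state B at pos -1, read 0 -> (B,0)->write 1,move R,goto A. Now: state=A, head=0, tape[-3..4]=01110010 (head:    ^)
Step 3: in state A at pos 0, read 1 -> (A,1)->write 1,move R,goto B. Now: state=B, head=1, tape[-3..4]=01110010 (head:     ^)
Cells containing 1 after step 3: {-2, -1, 0, 3} -> 4 cell(s)

Answer: 4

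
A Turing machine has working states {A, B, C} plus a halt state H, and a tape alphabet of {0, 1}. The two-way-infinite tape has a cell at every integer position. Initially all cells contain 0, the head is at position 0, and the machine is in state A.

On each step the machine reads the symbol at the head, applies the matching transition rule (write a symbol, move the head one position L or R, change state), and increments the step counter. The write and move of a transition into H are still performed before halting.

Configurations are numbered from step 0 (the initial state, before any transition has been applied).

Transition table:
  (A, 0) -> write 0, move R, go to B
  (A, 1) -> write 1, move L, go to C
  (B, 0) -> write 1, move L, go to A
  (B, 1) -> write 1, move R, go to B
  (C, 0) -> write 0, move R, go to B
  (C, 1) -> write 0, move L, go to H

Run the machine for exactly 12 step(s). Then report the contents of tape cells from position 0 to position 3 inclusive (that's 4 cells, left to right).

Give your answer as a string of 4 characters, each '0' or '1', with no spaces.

Step 1: in state A at pos 0, read 0 -> (A,0)->write 0,move R,goto B. Now: state=B, head=1, tape[-1..2]=0000 (head:   ^)
Step 2: in state B at pos 1, read 0 -> (B,0)->write 1,move L,goto A. Now: state=A, head=0, tape[-1..2]=0010 (head:  ^)
Step 3: in state A at pos 0, read 0 -> (A,0)->write 0,move R,goto B. Now: state=B, head=1, tape[-1..2]=0010 (head:   ^)
Step 4: in state B at pos 1, read 1 -> (B,1)->write 1,move R,goto B. Now: state=B, head=2, tape[-1..3]=00100 (head:    ^)
Step 5: in state B at pos 2, read 0 -> (B,0)->write 1,move L,goto A. Now: state=A, head=1, tape[-1..3]=00110 (head:   ^)
Step 6: in state A at pos 1, read 1 -> (A,1)->write 1,move L,goto C. Now: state=C, head=0, tape[-1..3]=00110 (head:  ^)
Step 7: in state C at pos 0, read 0 -> (C,0)->write 0,move R,goto B. Now: state=B, head=1, tape[-1..3]=00110 (head:   ^)
Step 8: in state B at pos 1, read 1 -> (B,1)->write 1,move R,goto B. Now: state=B, head=2, tape[-1..3]=00110 (head:    ^)
Step 9: in state B at pos 2, read 1 -> (B,1)->write 1,move R,goto B. Now: state=B, head=3, tape[-1..4]=001100 (head:     ^)
Step 10: in state B at pos 3, read 0 -> (B,0)->write 1,move L,goto A. Now: state=A, head=2, tape[-1..4]=001110 (head:    ^)
Step 11: in state A at pos 2, read 1 -> (A,1)->write 1,move L,goto C. Now: state=C, head=1, tape[-1..4]=001110 (head:   ^)
Step 12: in state C at pos 1, read 1 -> (C,1)->write 0,move L,goto H. Now: state=H, head=0, tape[-1..4]=000110 (head:  ^)

Answer: 0011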